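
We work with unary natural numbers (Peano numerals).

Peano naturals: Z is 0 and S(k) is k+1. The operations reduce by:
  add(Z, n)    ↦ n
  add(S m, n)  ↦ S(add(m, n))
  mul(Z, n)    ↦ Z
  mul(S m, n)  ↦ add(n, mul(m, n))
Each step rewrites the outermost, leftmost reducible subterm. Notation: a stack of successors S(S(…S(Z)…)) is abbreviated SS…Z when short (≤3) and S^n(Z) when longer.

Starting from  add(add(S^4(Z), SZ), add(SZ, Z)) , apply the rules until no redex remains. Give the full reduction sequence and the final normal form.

  start: add(add(S^4(Z), SZ), add(SZ, Z))
  step 1: add(S(add(SSSZ, SZ)), add(SZ, Z))
  step 2: S(add(add(SSSZ, SZ), add(SZ, Z)))
  step 3: S(add(S(add(SSZ, SZ)), add(SZ, Z)))
  step 4: S(S(add(add(SSZ, SZ), add(SZ, Z))))
  step 5: S(S(add(S(add(SZ, SZ)), add(SZ, Z))))
  step 6: S(S(S(add(add(SZ, SZ), add(SZ, Z)))))
  step 7: S(S(S(add(S(add(Z, SZ)), add(SZ, Z)))))
  step 8: S(S(S(S(add(add(Z, SZ), add(SZ, Z))))))
  step 9: S(S(S(S(add(SZ, add(SZ, Z))))))
  step 10: S(S(S(S(S(add(Z, add(SZ, Z)))))))
  step 11: S(S(S(S(S(add(SZ, Z))))))
  step 12: S(S(S(S(S(S(add(Z, Z)))))))
  step 13: S^6(Z)

Answer: normal form = S^6(Z)  (in 13 steps)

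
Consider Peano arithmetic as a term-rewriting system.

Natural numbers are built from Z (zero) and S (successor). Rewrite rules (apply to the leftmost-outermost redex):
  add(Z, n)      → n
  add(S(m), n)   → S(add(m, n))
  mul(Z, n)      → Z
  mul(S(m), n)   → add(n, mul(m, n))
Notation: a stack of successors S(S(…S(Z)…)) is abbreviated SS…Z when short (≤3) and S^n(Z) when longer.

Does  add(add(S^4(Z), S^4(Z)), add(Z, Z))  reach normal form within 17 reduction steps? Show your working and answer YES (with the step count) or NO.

  start: add(add(S^4(Z), S^4(Z)), add(Z, Z))
  step 1: add(S(add(SSSZ, S^4(Z))), add(Z, Z))
  step 2: S(add(add(SSSZ, S^4(Z)), add(Z, Z)))
  step 3: S(add(S(add(SSZ, S^4(Z))), add(Z, Z)))
  step 4: S(S(add(add(SSZ, S^4(Z)), add(Z, Z))))
  step 5: S(S(add(S(add(SZ, S^4(Z))), add(Z, Z))))
  step 6: S(S(S(add(add(SZ, S^4(Z)), add(Z, Z)))))
  step 7: S(S(S(add(S(add(Z, S^4(Z))), add(Z, Z)))))
  step 8: S(S(S(S(add(add(Z, S^4(Z)), add(Z, Z))))))
  step 9: S(S(S(S(add(S^4(Z), add(Z, Z))))))
  step 10: S(S(S(S(S(add(SSSZ, add(Z, Z)))))))
  step 11: S(S(S(S(S(S(add(SSZ, add(Z, Z))))))))
  step 12: S(S(S(S(S(S(S(add(SZ, add(Z, Z)))))))))
  step 13: S(S(S(S(S(S(S(S(add(Z, add(Z, Z))))))))))
  step 14: S(S(S(S(S(S(S(S(add(Z, Z)))))))))
  step 15: S^8(Z)

Answer: YES — reaches normal form S^8(Z) in 15 ≤ 17 steps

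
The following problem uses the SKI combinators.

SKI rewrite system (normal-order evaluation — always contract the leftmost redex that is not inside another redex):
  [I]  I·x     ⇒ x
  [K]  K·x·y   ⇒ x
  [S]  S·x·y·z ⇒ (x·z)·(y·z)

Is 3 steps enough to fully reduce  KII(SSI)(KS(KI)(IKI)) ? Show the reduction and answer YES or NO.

Answer: NO — after 3 steps the term is S(KS(KI)(IKI))(I(KS(KI)(IKI))), not yet normal

Reduction:
  start: KII(SSI)(KS(KI)(IKI))
  [1] I(SSI)(KS(KI)(IKI))
  [2] SSI(KS(KI)(IKI))
  [3] S(KS(KI)(IKI))(I(KS(KI)(IKI)))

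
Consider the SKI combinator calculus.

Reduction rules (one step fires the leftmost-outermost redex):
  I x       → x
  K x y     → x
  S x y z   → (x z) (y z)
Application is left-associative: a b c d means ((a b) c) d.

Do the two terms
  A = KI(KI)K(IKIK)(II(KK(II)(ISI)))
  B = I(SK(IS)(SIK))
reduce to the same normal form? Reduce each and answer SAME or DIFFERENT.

Answer: DIFFERENT — A ⇓ I, B ⇓ SIK

Reduction:
Term A:
  start: KI(KI)K(IKIK)(II(KK(II)(ISI)))
  [1] IK(IKIK)(II(KK(II)(ISI)))
  [2] K(IKIK)(II(KK(II)(ISI)))
  [3] IKIK
  [4] KIK
  [5] I

Term B:
  start: I(SK(IS)(SIK))
  [1] SK(IS)(SIK)
  [2] K(SIK)(IS(SIK))
  [3] SIK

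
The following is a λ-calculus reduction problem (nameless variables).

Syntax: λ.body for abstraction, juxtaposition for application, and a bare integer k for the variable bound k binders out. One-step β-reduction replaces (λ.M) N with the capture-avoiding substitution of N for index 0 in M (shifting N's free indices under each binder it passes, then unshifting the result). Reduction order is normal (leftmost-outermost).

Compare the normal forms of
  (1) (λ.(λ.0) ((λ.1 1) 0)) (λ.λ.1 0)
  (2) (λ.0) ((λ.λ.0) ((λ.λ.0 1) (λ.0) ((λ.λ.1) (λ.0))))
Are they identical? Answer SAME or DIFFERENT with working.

Answer: DIFFERENT — A ⇓ λ.λ.1 0, B ⇓ λ.0

Reduction:
Term A:
  start: (λ.(λ.0) ((λ.1 1) 0)) (λ.λ.1 0)
  step 1: (λ.0) ((λ.(λ.λ.1 0) (λ.λ.1 0)) (λ.λ.1 0))
  step 2: (λ.(λ.λ.1 0) (λ.λ.1 0)) (λ.λ.1 0)
  step 3: (λ.λ.1 0) (λ.λ.1 0)
  step 4: λ.(λ.λ.1 0) 0
  step 5: λ.λ.1 0

Term B:
  start: (λ.0) ((λ.λ.0) ((λ.λ.0 1) (λ.0) ((λ.λ.1) (λ.0))))
  step 1: (λ.λ.0) ((λ.λ.0 1) (λ.0) ((λ.λ.1) (λ.0)))
  step 2: λ.0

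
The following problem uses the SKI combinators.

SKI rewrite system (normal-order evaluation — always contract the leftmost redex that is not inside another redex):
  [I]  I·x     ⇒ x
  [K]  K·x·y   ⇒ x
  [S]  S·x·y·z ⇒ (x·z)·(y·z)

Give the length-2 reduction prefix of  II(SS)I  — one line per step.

Answer: after 2 steps: SSI

Derivation:
  start: II(SS)I
  [1] I(SS)I
  [2] SSI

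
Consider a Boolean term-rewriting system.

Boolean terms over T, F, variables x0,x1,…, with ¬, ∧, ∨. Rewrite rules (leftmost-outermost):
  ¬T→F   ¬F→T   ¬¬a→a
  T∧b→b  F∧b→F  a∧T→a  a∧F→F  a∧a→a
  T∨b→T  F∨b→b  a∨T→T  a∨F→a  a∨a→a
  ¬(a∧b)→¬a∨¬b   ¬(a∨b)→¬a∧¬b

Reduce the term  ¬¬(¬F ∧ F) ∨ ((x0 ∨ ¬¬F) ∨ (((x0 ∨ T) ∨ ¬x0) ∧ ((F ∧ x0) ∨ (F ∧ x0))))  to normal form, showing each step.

  start: ¬¬(¬F ∧ F) ∨ ((x0 ∨ ¬¬F) ∨ (((x0 ∨ T) ∨ ¬x0) ∧ ((F ∧ x0) ∨ (F ∧ x0))))
  [1] (¬F ∧ F) ∨ ((x0 ∨ ¬¬F) ∨ (((x0 ∨ T) ∨ ¬x0) ∧ ((F ∧ x0) ∨ (F ∧ x0))))
  [2] F ∨ ((x0 ∨ ¬¬F) ∨ (((x0 ∨ T) ∨ ¬x0) ∧ ((F ∧ x0) ∨ (F ∧ x0))))
  [3] (x0 ∨ ¬¬F) ∨ (((x0 ∨ T) ∨ ¬x0) ∧ ((F ∧ x0) ∨ (F ∧ x0)))
  [4] (x0 ∨ F) ∨ (((x0 ∨ T) ∨ ¬x0) ∧ ((F ∧ x0) ∨ (F ∧ x0)))
  [5] x0 ∨ (((x0 ∨ T) ∨ ¬x0) ∧ ((F ∧ x0) ∨ (F ∧ x0)))
  [6] x0 ∨ ((T ∨ ¬x0) ∧ ((F ∧ x0) ∨ (F ∧ x0)))
  [7] x0 ∨ (T ∧ ((F ∧ x0) ∨ (F ∧ x0)))
  [8] x0 ∨ ((F ∧ x0) ∨ (F ∧ x0))
  [9] x0 ∨ (F ∧ x0)
  [10] x0 ∨ F
  [11] x0

Answer: normal form = x0  (in 11 steps)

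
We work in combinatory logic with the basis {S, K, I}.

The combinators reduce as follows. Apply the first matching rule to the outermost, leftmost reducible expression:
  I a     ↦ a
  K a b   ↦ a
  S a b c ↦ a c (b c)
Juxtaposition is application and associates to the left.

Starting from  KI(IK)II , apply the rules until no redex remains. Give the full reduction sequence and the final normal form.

Answer: normal form = I  (in 3 steps)

Derivation:
  start: KI(IK)II
  →1  III
  →2  II
  →3  I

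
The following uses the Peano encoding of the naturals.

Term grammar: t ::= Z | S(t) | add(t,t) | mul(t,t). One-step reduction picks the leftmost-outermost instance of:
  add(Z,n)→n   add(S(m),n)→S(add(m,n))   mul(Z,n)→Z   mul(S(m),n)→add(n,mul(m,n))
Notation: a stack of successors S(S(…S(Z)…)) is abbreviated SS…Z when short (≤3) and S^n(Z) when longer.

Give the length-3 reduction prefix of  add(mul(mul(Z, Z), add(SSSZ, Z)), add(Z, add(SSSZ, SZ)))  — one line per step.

  start: add(mul(mul(Z, Z), add(SSSZ, Z)), add(Z, add(SSSZ, SZ)))
  step 1: add(mul(Z, add(SSSZ, Z)), add(Z, add(SSSZ, SZ)))
  step 2: add(Z, add(Z, add(SSSZ, SZ)))
  step 3: add(Z, add(SSSZ, SZ))

Answer: after 3 steps: add(Z, add(SSSZ, SZ))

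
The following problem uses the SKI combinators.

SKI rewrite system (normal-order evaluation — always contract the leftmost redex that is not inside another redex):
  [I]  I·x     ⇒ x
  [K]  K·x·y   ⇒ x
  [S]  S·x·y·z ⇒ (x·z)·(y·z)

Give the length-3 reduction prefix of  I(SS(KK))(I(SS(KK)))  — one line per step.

Answer: after 3 steps: S(SS(KK))(KK(I(SS(KK))))

Derivation:
  start: I(SS(KK))(I(SS(KK)))
  [1] SS(KK)(I(SS(KK)))
  [2] S(I(SS(KK)))(KK(I(SS(KK))))
  [3] S(SS(KK))(KK(I(SS(KK))))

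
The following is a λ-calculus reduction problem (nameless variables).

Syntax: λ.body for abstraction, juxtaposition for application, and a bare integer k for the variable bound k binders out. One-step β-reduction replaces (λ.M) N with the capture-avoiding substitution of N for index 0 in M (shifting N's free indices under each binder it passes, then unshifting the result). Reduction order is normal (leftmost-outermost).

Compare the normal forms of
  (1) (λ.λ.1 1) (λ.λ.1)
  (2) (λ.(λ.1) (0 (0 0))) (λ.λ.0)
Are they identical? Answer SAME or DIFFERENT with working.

Term A:
  start: (λ.λ.1 1) (λ.λ.1)
  step 1: λ.(λ.λ.1) (λ.λ.1)
  step 2: λ.λ.λ.λ.1

Term B:
  start: (λ.(λ.1) (0 (0 0))) (λ.λ.0)
  step 1: (λ.λ.λ.0) ((λ.λ.0) ((λ.λ.0) (λ.λ.0)))
  step 2: λ.λ.0

Answer: DIFFERENT — A ⇓ λ.λ.λ.λ.1, B ⇓ λ.λ.0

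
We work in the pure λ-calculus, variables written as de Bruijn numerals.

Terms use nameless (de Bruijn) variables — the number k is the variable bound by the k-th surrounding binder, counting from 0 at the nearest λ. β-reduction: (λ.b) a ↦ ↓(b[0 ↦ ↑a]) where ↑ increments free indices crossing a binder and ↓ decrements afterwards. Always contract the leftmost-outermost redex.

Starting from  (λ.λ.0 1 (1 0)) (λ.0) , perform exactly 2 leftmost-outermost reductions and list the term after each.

  start: (λ.λ.0 1 (1 0)) (λ.0)
  →1  λ.0 (λ.0) ((λ.0) 0)
  →2  λ.0 (λ.0) 0

Answer: after 2 steps: λ.0 (λ.0) 0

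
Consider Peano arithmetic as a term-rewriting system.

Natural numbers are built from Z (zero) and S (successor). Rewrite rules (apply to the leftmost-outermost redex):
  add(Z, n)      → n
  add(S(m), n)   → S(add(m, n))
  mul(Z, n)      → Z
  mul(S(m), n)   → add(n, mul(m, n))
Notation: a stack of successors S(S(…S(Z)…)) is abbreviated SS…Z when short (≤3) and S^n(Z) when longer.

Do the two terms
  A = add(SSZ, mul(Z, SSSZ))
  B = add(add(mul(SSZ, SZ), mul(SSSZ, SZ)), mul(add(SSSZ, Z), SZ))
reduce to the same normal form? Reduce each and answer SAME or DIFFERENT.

Answer: DIFFERENT — A ⇓ SSZ, B ⇓ S^8(Z)

Working:
Term A:
  start: add(SSZ, mul(Z, SSSZ))
  step 1: S(add(SZ, mul(Z, SSSZ)))
  step 2: S(S(add(Z, mul(Z, SSSZ))))
  step 3: S(S(mul(Z, SSSZ)))
  step 4: SSZ

Term B:
  start: add(add(mul(SSZ, SZ), mul(SSSZ, SZ)), mul(add(SSSZ, Z), SZ))
  step 1: add(add(add(SZ, mul(SZ, SZ)), mul(SSSZ, SZ)), mul(add(SSSZ, Z), SZ))
  step 2: add(add(S(add(Z, mul(SZ, SZ))), mul(SSSZ, SZ)), mul(add(SSSZ, Z), SZ))
  step 3: add(S(add(add(Z, mul(SZ, SZ)), mul(SSSZ, SZ))), mul(add(SSSZ, Z), SZ))
  step 4: S(add(add(add(Z, mul(SZ, SZ)), mul(SSSZ, SZ)), mul(add(SSSZ, Z), SZ)))
  step 5: S(add(add(mul(SZ, SZ), mul(SSSZ, SZ)), mul(add(SSSZ, Z), SZ)))
  step 6: S(add(add(add(SZ, mul(Z, SZ)), mul(SSSZ, SZ)), mul(add(SSSZ, Z), SZ)))
  step 7: S(add(add(S(add(Z, mul(Z, SZ))), mul(SSSZ, SZ)), mul(add(SSSZ, Z), SZ)))
  step 8: S(add(S(add(add(Z, mul(Z, SZ)), mul(SSSZ, SZ))), mul(add(SSSZ, Z), SZ)))
  step 9: S(S(add(add(add(Z, mul(Z, SZ)), mul(SSSZ, SZ)), mul(add(SSSZ, Z), SZ))))
  step 10: S(S(add(add(mul(Z, SZ), mul(SSSZ, SZ)), mul(add(SSSZ, Z), SZ))))
  step 11: S(S(add(add(Z, mul(SSSZ, SZ)), mul(add(SSSZ, Z), SZ))))
  step 12: S(S(add(mul(SSSZ, SZ), mul(add(SSSZ, Z), SZ))))
  step 13: S(S(add(add(SZ, mul(SSZ, SZ)), mul(add(SSSZ, Z), SZ))))
  step 14: S(S(add(S(add(Z, mul(SSZ, SZ))), mul(add(SSSZ, Z), SZ))))
  step 15: S(S(S(add(add(Z, mul(SSZ, SZ)), mul(add(SSSZ, Z), SZ)))))
  step 16: S(S(S(add(mul(SSZ, SZ), mul(add(SSSZ, Z), SZ)))))
  step 17: S(S(S(add(add(SZ, mul(SZ, SZ)), mul(add(SSSZ, Z), SZ)))))
  step 18: S(S(S(add(S(add(Z, mul(SZ, SZ))), mul(add(SSSZ, Z), SZ)))))
  step 19: S(S(S(S(add(add(Z, mul(SZ, SZ)), mul(add(SSSZ, Z), SZ))))))
  step 20: S(S(S(S(add(mul(SZ, SZ), mul(add(SSSZ, Z), SZ))))))
  step 21: S(S(S(S(add(add(SZ, mul(Z, SZ)), mul(add(SSSZ, Z), SZ))))))
  step 22: S(S(S(S(add(S(add(Z, mul(Z, SZ))), mul(add(SSSZ, Z), SZ))))))
  step 23: S(S(S(S(S(add(add(Z, mul(Z, SZ)), mul(add(SSSZ, Z), SZ)))))))
  step 24: S(S(S(S(S(add(mul(Z, SZ), mul(add(SSSZ, Z), SZ)))))))
  step 25: S(S(S(S(S(add(Z, mul(add(SSSZ, Z), SZ)))))))
  step 26: S(S(S(S(S(mul(add(SSSZ, Z), SZ))))))
  step 27: S(S(S(S(S(mul(S(add(SSZ, Z)), SZ))))))
  step 28: S(S(S(S(S(add(SZ, mul(add(SSZ, Z), SZ)))))))
  step 29: S(S(S(S(S(S(add(Z, mul(add(SSZ, Z), SZ))))))))
  step 30: S(S(S(S(S(S(mul(add(SSZ, Z), SZ)))))))
  step 31: S(S(S(S(S(S(mul(S(add(SZ, Z)), SZ)))))))
  step 32: S(S(S(S(S(S(add(SZ, mul(add(SZ, Z), SZ))))))))
  step 33: S(S(S(S(S(S(S(add(Z, mul(add(SZ, Z), SZ)))))))))
  step 34: S(S(S(S(S(S(S(mul(add(SZ, Z), SZ))))))))
  step 35: S(S(S(S(S(S(S(mul(S(add(Z, Z)), SZ))))))))
  step 36: S(S(S(S(S(S(S(add(SZ, mul(add(Z, Z), SZ)))))))))
  step 37: S(S(S(S(S(S(S(S(add(Z, mul(add(Z, Z), SZ))))))))))
  step 38: S(S(S(S(S(S(S(S(mul(add(Z, Z), SZ)))))))))
  step 39: S(S(S(S(S(S(S(S(mul(Z, SZ)))))))))
  step 40: S^8(Z)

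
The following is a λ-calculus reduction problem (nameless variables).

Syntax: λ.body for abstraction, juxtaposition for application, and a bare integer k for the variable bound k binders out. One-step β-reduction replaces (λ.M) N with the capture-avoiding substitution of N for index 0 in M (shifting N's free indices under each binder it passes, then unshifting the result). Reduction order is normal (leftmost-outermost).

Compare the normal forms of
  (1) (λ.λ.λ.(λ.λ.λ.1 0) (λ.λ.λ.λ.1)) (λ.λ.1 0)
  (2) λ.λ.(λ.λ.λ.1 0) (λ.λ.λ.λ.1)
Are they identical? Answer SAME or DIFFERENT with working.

Answer: SAME — A ⇓ λ.λ.λ.λ.1 0, B ⇓ λ.λ.λ.λ.1 0

Working:
Term A:
  start: (λ.λ.λ.(λ.λ.λ.1 0) (λ.λ.λ.λ.1)) (λ.λ.1 0)
  →1  λ.λ.(λ.λ.λ.1 0) (λ.λ.λ.λ.1)
  →2  λ.λ.λ.λ.1 0

Term B:
  start: λ.λ.(λ.λ.λ.1 0) (λ.λ.λ.λ.1)
  →1  λ.λ.λ.λ.1 0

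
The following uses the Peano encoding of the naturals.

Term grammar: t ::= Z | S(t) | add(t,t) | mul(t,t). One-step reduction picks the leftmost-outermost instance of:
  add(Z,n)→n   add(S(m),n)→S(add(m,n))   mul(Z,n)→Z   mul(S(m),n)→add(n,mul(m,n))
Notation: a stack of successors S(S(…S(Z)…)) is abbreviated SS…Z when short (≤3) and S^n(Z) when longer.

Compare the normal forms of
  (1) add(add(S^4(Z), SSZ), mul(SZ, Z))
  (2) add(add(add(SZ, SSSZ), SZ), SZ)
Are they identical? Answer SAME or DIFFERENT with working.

Answer: SAME — A ⇓ S^6(Z), B ⇓ S^6(Z)

Working:
Term A:
  start: add(add(S^4(Z), SSZ), mul(SZ, Z))
  →1  add(S(add(SSSZ, SSZ)), mul(SZ, Z))
  →2  S(add(add(SSSZ, SSZ), mul(SZ, Z)))
  →3  S(add(S(add(SSZ, SSZ)), mul(SZ, Z)))
  →4  S(S(add(add(SSZ, SSZ), mul(SZ, Z))))
  →5  S(S(add(S(add(SZ, SSZ)), mul(SZ, Z))))
  →6  S(S(S(add(add(SZ, SSZ), mul(SZ, Z)))))
  →7  S(S(S(add(S(add(Z, SSZ)), mul(SZ, Z)))))
  →8  S(S(S(S(add(add(Z, SSZ), mul(SZ, Z))))))
  →9  S(S(S(S(add(SSZ, mul(SZ, Z))))))
  →10  S(S(S(S(S(add(SZ, mul(SZ, Z)))))))
  →11  S(S(S(S(S(S(add(Z, mul(SZ, Z))))))))
  →12  S(S(S(S(S(S(mul(SZ, Z)))))))
  →13  S(S(S(S(S(S(add(Z, mul(Z, Z))))))))
  →14  S(S(S(S(S(S(mul(Z, Z)))))))
  →15  S^6(Z)

Term B:
  start: add(add(add(SZ, SSSZ), SZ), SZ)
  →1  add(add(S(add(Z, SSSZ)), SZ), SZ)
  →2  add(S(add(add(Z, SSSZ), SZ)), SZ)
  →3  S(add(add(add(Z, SSSZ), SZ), SZ))
  →4  S(add(add(SSSZ, SZ), SZ))
  →5  S(add(S(add(SSZ, SZ)), SZ))
  →6  S(S(add(add(SSZ, SZ), SZ)))
  →7  S(S(add(S(add(SZ, SZ)), SZ)))
  →8  S(S(S(add(add(SZ, SZ), SZ))))
  →9  S(S(S(add(S(add(Z, SZ)), SZ))))
  →10  S(S(S(S(add(add(Z, SZ), SZ)))))
  →11  S(S(S(S(add(SZ, SZ)))))
  →12  S(S(S(S(S(add(Z, SZ))))))
  →13  S^6(Z)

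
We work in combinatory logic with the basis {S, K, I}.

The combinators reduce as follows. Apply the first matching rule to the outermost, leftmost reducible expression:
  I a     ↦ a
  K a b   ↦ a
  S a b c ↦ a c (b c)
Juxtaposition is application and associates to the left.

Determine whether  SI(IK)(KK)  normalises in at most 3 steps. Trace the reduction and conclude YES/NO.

Answer: YES — reaches normal form K in 3 ≤ 3 steps

Working:
  start: SI(IK)(KK)
  →1  I(KK)(IK(KK))
  →2  KK(IK(KK))
  →3  K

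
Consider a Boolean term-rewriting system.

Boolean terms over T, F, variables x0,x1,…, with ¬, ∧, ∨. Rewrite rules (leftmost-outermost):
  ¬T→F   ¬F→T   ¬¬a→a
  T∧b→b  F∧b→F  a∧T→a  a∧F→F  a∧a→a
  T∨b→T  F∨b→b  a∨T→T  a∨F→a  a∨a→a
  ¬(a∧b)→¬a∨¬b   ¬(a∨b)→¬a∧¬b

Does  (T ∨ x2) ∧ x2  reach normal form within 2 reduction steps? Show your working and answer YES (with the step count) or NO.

Answer: YES — reaches normal form x2 in 2 ≤ 2 steps

Reduction:
  start: (T ∨ x2) ∧ x2
  →1  T ∧ x2
  →2  x2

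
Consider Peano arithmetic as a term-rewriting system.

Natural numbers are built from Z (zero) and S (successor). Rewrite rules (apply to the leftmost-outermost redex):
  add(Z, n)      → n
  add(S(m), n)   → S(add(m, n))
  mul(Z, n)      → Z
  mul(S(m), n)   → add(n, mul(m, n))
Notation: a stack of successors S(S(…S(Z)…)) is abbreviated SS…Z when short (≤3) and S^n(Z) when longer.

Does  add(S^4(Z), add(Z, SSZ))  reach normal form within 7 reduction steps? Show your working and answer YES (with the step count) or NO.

  start: add(S^4(Z), add(Z, SSZ))
  step 1: S(add(SSSZ, add(Z, SSZ)))
  step 2: S(S(add(SSZ, add(Z, SSZ))))
  step 3: S(S(S(add(SZ, add(Z, SSZ)))))
  step 4: S(S(S(S(add(Z, add(Z, SSZ))))))
  step 5: S(S(S(S(add(Z, SSZ)))))
  step 6: S^6(Z)

Answer: YES — reaches normal form S^6(Z) in 6 ≤ 7 steps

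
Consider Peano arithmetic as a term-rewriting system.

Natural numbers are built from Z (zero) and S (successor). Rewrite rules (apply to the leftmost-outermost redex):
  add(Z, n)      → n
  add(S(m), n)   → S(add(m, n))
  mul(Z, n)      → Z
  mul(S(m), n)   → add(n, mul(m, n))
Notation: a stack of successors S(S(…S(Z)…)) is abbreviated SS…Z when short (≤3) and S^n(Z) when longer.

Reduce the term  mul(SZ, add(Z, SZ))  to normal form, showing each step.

  start: mul(SZ, add(Z, SZ))
  [1] add(add(Z, SZ), mul(Z, add(Z, SZ)))
  [2] add(SZ, mul(Z, add(Z, SZ)))
  [3] S(add(Z, mul(Z, add(Z, SZ))))
  [4] S(mul(Z, add(Z, SZ)))
  [5] SZ

Answer: normal form = SZ  (in 5 steps)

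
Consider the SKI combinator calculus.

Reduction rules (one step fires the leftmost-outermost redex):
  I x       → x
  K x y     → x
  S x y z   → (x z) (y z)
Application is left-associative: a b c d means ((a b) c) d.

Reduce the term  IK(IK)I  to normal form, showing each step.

Answer: normal form = K  (in 3 steps)

Reduction:
  start: IK(IK)I
  →1  K(IK)I
  →2  IK
  →3  K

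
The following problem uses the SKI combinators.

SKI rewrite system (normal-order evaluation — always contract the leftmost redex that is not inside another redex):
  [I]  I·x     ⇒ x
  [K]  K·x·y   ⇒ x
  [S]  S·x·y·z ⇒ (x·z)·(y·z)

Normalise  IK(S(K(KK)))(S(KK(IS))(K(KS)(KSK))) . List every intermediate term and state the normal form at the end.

  start: IK(S(K(KK)))(S(KK(IS))(K(KS)(KSK)))
  [1] K(S(K(KK)))(S(KK(IS))(K(KS)(KSK)))
  [2] S(K(KK))

Answer: normal form = S(K(KK))  (in 2 steps)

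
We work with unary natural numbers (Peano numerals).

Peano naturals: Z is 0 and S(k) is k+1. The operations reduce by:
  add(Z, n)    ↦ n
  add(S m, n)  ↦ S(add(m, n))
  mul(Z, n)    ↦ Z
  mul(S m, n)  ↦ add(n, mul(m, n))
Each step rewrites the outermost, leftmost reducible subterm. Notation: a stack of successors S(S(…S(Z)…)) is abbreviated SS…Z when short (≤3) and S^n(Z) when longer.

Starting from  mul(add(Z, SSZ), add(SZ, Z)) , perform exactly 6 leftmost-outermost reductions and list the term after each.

Answer: after 6 steps: S(mul(SZ, add(SZ, Z)))

Derivation:
  start: mul(add(Z, SSZ), add(SZ, Z))
  step 1: mul(SSZ, add(SZ, Z))
  step 2: add(add(SZ, Z), mul(SZ, add(SZ, Z)))
  step 3: add(S(add(Z, Z)), mul(SZ, add(SZ, Z)))
  step 4: S(add(add(Z, Z), mul(SZ, add(SZ, Z))))
  step 5: S(add(Z, mul(SZ, add(SZ, Z))))
  step 6: S(mul(SZ, add(SZ, Z)))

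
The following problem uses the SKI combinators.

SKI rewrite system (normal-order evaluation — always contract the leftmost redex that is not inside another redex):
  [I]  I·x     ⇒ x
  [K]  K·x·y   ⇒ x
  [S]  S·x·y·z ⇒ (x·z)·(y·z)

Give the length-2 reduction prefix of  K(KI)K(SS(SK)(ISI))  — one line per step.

  start: K(KI)K(SS(SK)(ISI))
  →1  KI(SS(SK)(ISI))
  →2  I

Answer: after 2 steps: I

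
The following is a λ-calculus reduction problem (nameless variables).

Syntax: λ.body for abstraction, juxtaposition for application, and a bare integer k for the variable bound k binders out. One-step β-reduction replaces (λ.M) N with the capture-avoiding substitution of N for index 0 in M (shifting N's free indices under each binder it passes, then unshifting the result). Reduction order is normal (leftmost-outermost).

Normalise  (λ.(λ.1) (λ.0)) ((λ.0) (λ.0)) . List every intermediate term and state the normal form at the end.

Answer: normal form = λ.0  (in 3 steps)

Derivation:
  start: (λ.(λ.1) (λ.0)) ((λ.0) (λ.0))
  step 1: (λ.(λ.0) (λ.0)) (λ.0)
  step 2: (λ.0) (λ.0)
  step 3: λ.0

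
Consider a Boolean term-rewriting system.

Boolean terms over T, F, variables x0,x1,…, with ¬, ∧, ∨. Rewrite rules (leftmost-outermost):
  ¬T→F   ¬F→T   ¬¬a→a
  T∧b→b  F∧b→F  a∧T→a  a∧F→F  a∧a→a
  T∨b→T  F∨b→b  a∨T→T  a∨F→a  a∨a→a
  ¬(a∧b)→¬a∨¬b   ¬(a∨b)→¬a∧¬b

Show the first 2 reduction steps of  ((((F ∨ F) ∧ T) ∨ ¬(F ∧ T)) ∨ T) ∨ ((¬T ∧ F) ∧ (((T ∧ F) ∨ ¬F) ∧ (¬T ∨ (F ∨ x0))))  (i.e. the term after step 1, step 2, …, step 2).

Answer: after 2 steps: T

Derivation:
  start: ((((F ∨ F) ∧ T) ∨ ¬(F ∧ T)) ∨ T) ∨ ((¬T ∧ F) ∧ (((T ∧ F) ∨ ¬F) ∧ (¬T ∨ (F ∨ x0))))
  →1  T ∨ ((¬T ∧ F) ∧ (((T ∧ F) ∨ ¬F) ∧ (¬T ∨ (F ∨ x0))))
  →2  T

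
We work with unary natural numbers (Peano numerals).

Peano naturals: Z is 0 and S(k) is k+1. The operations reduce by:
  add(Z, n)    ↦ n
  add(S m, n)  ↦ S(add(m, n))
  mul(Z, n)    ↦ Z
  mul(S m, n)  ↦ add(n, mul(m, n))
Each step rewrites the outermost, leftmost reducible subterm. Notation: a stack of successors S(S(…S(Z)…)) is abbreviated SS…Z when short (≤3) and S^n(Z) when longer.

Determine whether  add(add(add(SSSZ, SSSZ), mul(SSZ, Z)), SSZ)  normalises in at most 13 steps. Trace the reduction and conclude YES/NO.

  start: add(add(add(SSSZ, SSSZ), mul(SSZ, Z)), SSZ)
  [1] add(add(S(add(SSZ, SSSZ)), mul(SSZ, Z)), SSZ)
  [2] add(S(add(add(SSZ, SSSZ), mul(SSZ, Z))), SSZ)
  [3] S(add(add(add(SSZ, SSSZ), mul(SSZ, Z)), SSZ))
  [4] S(add(add(S(add(SZ, SSSZ)), mul(SSZ, Z)), SSZ))
  [5] S(add(S(add(add(SZ, SSSZ), mul(SSZ, Z))), SSZ))
  [6] S(S(add(add(add(SZ, SSSZ), mul(SSZ, Z)), SSZ)))
  [7] S(S(add(add(S(add(Z, SSSZ)), mul(SSZ, Z)), SSZ)))
  [8] S(S(add(S(add(add(Z, SSSZ), mul(SSZ, Z))), SSZ)))
  [9] S(S(S(add(add(add(Z, SSSZ), mul(SSZ, Z)), SSZ))))
  [10] S(S(S(add(add(SSSZ, mul(SSZ, Z)), SSZ))))
  [11] S(S(S(add(S(add(SSZ, mul(SSZ, Z))), SSZ))))
  [12] S(S(S(S(add(add(SSZ, mul(SSZ, Z)), SSZ)))))
  [13] S(S(S(S(add(S(add(SZ, mul(SSZ, Z))), SSZ)))))

Answer: NO — after 13 steps the term is S(S(S(S(add(S(add(SZ, mul(SSZ, Z))), SSZ))))), not yet normal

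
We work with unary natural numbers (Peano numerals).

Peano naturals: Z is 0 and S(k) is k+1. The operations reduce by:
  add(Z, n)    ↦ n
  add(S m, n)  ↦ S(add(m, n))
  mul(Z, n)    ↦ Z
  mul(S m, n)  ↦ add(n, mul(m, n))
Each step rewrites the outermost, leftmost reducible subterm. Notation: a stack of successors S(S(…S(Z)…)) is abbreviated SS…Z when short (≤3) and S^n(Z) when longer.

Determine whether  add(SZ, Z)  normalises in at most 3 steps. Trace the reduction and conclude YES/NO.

Answer: YES — reaches normal form SZ in 2 ≤ 3 steps

Reduction:
  start: add(SZ, Z)
  [1] S(add(Z, Z))
  [2] SZ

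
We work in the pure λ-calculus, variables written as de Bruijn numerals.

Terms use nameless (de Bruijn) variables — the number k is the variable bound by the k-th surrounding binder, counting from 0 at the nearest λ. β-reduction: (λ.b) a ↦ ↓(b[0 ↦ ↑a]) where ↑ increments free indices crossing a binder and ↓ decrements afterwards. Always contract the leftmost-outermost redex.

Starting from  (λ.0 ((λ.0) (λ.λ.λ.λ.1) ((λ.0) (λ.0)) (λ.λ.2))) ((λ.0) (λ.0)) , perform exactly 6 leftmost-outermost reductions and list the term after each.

  start: (λ.0 ((λ.0) (λ.λ.λ.λ.1) ((λ.0) (λ.0)) (λ.λ.2))) ((λ.0) (λ.0))
  step 1: (λ.0) (λ.0) ((λ.0) (λ.λ.λ.λ.1) ((λ.0) (λ.0)) (λ.λ.(λ.0) (λ.0)))
  step 2: (λ.0) ((λ.0) (λ.λ.λ.λ.1) ((λ.0) (λ.0)) (λ.λ.(λ.0) (λ.0)))
  step 3: (λ.0) (λ.λ.λ.λ.1) ((λ.0) (λ.0)) (λ.λ.(λ.0) (λ.0))
  step 4: (λ.λ.λ.λ.1) ((λ.0) (λ.0)) (λ.λ.(λ.0) (λ.0))
  step 5: (λ.λ.λ.1) (λ.λ.(λ.0) (λ.0))
  step 6: λ.λ.1

Answer: after 6 steps: λ.λ.1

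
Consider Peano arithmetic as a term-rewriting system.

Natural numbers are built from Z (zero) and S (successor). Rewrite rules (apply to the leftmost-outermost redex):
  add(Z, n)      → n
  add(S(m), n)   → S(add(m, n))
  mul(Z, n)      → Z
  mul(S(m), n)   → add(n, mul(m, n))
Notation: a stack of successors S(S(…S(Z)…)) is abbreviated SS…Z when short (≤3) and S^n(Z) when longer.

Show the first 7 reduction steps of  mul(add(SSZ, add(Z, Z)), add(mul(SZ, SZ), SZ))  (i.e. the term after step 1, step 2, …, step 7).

  start: mul(add(SSZ, add(Z, Z)), add(mul(SZ, SZ), SZ))
  →1  mul(S(add(SZ, add(Z, Z))), add(mul(SZ, SZ), SZ))
  →2  add(add(mul(SZ, SZ), SZ), mul(add(SZ, add(Z, Z)), add(mul(SZ, SZ), SZ)))
  →3  add(add(add(SZ, mul(Z, SZ)), SZ), mul(add(SZ, add(Z, Z)), add(mul(SZ, SZ), SZ)))
  →4  add(add(S(add(Z, mul(Z, SZ))), SZ), mul(add(SZ, add(Z, Z)), add(mul(SZ, SZ), SZ)))
  →5  add(S(add(add(Z, mul(Z, SZ)), SZ)), mul(add(SZ, add(Z, Z)), add(mul(SZ, SZ), SZ)))
  →6  S(add(add(add(Z, mul(Z, SZ)), SZ), mul(add(SZ, add(Z, Z)), add(mul(SZ, SZ), SZ))))
  →7  S(add(add(mul(Z, SZ), SZ), mul(add(SZ, add(Z, Z)), add(mul(SZ, SZ), SZ))))

Answer: after 7 steps: S(add(add(mul(Z, SZ), SZ), mul(add(SZ, add(Z, Z)), add(mul(SZ, SZ), SZ))))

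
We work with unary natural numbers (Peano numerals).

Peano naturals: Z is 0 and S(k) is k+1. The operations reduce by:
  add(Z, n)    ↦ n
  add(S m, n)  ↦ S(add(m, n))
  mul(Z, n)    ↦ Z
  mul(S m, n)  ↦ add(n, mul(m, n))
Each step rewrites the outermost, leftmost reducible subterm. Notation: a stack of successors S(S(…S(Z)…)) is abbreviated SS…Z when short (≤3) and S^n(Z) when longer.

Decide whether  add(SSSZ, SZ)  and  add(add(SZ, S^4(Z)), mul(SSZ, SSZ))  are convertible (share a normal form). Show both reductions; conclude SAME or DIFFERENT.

Answer: DIFFERENT — A ⇓ S^4(Z), B ⇓ S^9(Z)

Reduction:
Term A:
  start: add(SSSZ, SZ)
  →1  S(add(SSZ, SZ))
  →2  S(S(add(SZ, SZ)))
  →3  S(S(S(add(Z, SZ))))
  →4  S^4(Z)

Term B:
  start: add(add(SZ, S^4(Z)), mul(SSZ, SSZ))
  →1  add(S(add(Z, S^4(Z))), mul(SSZ, SSZ))
  →2  S(add(add(Z, S^4(Z)), mul(SSZ, SSZ)))
  →3  S(add(S^4(Z), mul(SSZ, SSZ)))
  →4  S(S(add(SSSZ, mul(SSZ, SSZ))))
  →5  S(S(S(add(SSZ, mul(SSZ, SSZ)))))
  →6  S(S(S(S(add(SZ, mul(SSZ, SSZ))))))
  →7  S(S(S(S(S(add(Z, mul(SSZ, SSZ)))))))
  →8  S(S(S(S(S(mul(SSZ, SSZ))))))
  →9  S(S(S(S(S(add(SSZ, mul(SZ, SSZ)))))))
  →10  S(S(S(S(S(S(add(SZ, mul(SZ, SSZ))))))))
  →11  S(S(S(S(S(S(S(add(Z, mul(SZ, SSZ)))))))))
  →12  S(S(S(S(S(S(S(mul(SZ, SSZ))))))))
  →13  S(S(S(S(S(S(S(add(SSZ, mul(Z, SSZ)))))))))
  →14  S(S(S(S(S(S(S(S(add(SZ, mul(Z, SSZ))))))))))
  →15  S(S(S(S(S(S(S(S(S(add(Z, mul(Z, SSZ)))))))))))
  →16  S(S(S(S(S(S(S(S(S(mul(Z, SSZ))))))))))
  →17  S^9(Z)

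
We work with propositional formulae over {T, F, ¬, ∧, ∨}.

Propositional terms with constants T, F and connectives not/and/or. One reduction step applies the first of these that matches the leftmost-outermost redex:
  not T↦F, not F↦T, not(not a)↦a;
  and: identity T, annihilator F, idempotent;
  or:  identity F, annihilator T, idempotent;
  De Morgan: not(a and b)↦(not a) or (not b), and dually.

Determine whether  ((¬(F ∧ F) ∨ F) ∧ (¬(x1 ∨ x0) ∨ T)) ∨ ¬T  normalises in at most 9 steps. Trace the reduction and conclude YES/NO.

Answer: YES — reaches normal form T in 7 ≤ 9 steps

Reduction:
  start: ((¬(F ∧ F) ∨ F) ∧ (¬(x1 ∨ x0) ∨ T)) ∨ ¬T
  step 1: (¬(F ∧ F) ∧ (¬(x1 ∨ x0) ∨ T)) ∨ ¬T
  step 2: ((¬F ∨ ¬F) ∧ (¬(x1 ∨ x0) ∨ T)) ∨ ¬T
  step 3: (¬F ∧ (¬(x1 ∨ x0) ∨ T)) ∨ ¬T
  step 4: (T ∧ (¬(x1 ∨ x0) ∨ T)) ∨ ¬T
  step 5: (¬(x1 ∨ x0) ∨ T) ∨ ¬T
  step 6: T ∨ ¬T
  step 7: T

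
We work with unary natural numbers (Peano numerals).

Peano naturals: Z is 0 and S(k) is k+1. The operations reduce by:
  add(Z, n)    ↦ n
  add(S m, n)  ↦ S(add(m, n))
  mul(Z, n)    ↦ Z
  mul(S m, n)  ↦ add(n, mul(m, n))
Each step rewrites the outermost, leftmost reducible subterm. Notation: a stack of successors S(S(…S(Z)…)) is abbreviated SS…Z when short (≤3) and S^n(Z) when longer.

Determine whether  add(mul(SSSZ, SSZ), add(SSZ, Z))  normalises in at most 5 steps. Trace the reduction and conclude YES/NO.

  start: add(mul(SSSZ, SSZ), add(SSZ, Z))
  →1  add(add(SSZ, mul(SSZ, SSZ)), add(SSZ, Z))
  →2  add(S(add(SZ, mul(SSZ, SSZ))), add(SSZ, Z))
  →3  S(add(add(SZ, mul(SSZ, SSZ)), add(SSZ, Z)))
  →4  S(add(S(add(Z, mul(SSZ, SSZ))), add(SSZ, Z)))
  →5  S(S(add(add(Z, mul(SSZ, SSZ)), add(SSZ, Z))))

Answer: NO — after 5 steps the term is S(S(add(add(Z, mul(SSZ, SSZ)), add(SSZ, Z)))), not yet normal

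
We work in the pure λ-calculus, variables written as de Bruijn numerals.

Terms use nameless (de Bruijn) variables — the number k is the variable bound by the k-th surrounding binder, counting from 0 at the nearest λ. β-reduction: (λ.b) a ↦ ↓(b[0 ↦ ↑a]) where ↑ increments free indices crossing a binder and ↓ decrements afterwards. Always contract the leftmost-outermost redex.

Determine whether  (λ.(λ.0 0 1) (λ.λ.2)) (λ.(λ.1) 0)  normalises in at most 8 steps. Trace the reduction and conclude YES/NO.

Answer: YES — reaches normal form λ.0 in 5 ≤ 8 steps

Reduction:
  start: (λ.(λ.0 0 1) (λ.λ.2)) (λ.(λ.1) 0)
  →1  (λ.0 0 (λ.(λ.1) 0)) (λ.λ.λ.(λ.1) 0)
  →2  (λ.λ.λ.(λ.1) 0) (λ.λ.λ.(λ.1) 0) (λ.(λ.1) 0)
  →3  (λ.λ.(λ.1) 0) (λ.(λ.1) 0)
  →4  λ.(λ.1) 0
  →5  λ.0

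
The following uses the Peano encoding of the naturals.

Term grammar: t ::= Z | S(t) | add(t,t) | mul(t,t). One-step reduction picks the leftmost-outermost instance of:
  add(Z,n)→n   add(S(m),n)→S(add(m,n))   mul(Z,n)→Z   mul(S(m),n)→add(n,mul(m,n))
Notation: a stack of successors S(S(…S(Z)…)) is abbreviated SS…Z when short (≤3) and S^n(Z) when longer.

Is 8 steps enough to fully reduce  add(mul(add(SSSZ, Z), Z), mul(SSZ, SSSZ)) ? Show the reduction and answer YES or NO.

Answer: NO — after 8 steps the term is add(add(Z, mul(add(Z, Z), Z)), mul(SSZ, SSSZ)), not yet normal

Working:
  start: add(mul(add(SSSZ, Z), Z), mul(SSZ, SSSZ))
  step 1: add(mul(S(add(SSZ, Z)), Z), mul(SSZ, SSSZ))
  step 2: add(add(Z, mul(add(SSZ, Z), Z)), mul(SSZ, SSSZ))
  step 3: add(mul(add(SSZ, Z), Z), mul(SSZ, SSSZ))
  step 4: add(mul(S(add(SZ, Z)), Z), mul(SSZ, SSSZ))
  step 5: add(add(Z, mul(add(SZ, Z), Z)), mul(SSZ, SSSZ))
  step 6: add(mul(add(SZ, Z), Z), mul(SSZ, SSSZ))
  step 7: add(mul(S(add(Z, Z)), Z), mul(SSZ, SSSZ))
  step 8: add(add(Z, mul(add(Z, Z), Z)), mul(SSZ, SSSZ))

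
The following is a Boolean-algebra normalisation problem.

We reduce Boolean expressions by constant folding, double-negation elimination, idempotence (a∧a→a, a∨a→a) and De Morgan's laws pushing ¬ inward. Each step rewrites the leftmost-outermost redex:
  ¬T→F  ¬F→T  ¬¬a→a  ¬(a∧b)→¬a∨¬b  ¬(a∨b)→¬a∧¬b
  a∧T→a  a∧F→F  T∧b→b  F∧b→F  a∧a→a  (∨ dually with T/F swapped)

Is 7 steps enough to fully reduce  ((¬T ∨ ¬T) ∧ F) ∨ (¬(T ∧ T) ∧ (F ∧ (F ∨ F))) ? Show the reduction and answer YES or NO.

Answer: YES — reaches normal form F in 6 ≤ 7 steps

Reduction:
  start: ((¬T ∨ ¬T) ∧ F) ∨ (¬(T ∧ T) ∧ (F ∧ (F ∨ F)))
  step 1: F ∨ (¬(T ∧ T) ∧ (F ∧ (F ∨ F)))
  step 2: ¬(T ∧ T) ∧ (F ∧ (F ∨ F))
  step 3: (¬T ∨ ¬T) ∧ (F ∧ (F ∨ F))
  step 4: ¬T ∧ (F ∧ (F ∨ F))
  step 5: F ∧ (F ∧ (F ∨ F))
  step 6: F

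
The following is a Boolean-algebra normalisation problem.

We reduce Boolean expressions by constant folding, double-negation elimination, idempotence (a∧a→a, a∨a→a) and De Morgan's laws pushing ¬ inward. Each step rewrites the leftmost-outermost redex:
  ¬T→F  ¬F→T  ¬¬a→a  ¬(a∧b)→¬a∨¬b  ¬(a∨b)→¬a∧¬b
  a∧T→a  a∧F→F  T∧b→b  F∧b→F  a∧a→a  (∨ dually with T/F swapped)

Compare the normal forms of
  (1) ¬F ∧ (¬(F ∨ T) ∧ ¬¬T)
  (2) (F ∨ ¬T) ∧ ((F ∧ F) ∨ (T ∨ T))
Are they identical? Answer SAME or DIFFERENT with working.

Term A:
  start: ¬F ∧ (¬(F ∨ T) ∧ ¬¬T)
  →1  T ∧ (¬(F ∨ T) ∧ ¬¬T)
  →2  ¬(F ∨ T) ∧ ¬¬T
  →3  (¬F ∧ ¬T) ∧ ¬¬T
  →4  (T ∧ ¬T) ∧ ¬¬T
  →5  ¬T ∧ ¬¬T
  →6  F ∧ ¬¬T
  →7  F

Term B:
  start: (F ∨ ¬T) ∧ ((F ∧ F) ∨ (T ∨ T))
  →1  ¬T ∧ ((F ∧ F) ∨ (T ∨ T))
  →2  F ∧ ((F ∧ F) ∨ (T ∨ T))
  →3  F

Answer: SAME — A ⇓ F, B ⇓ F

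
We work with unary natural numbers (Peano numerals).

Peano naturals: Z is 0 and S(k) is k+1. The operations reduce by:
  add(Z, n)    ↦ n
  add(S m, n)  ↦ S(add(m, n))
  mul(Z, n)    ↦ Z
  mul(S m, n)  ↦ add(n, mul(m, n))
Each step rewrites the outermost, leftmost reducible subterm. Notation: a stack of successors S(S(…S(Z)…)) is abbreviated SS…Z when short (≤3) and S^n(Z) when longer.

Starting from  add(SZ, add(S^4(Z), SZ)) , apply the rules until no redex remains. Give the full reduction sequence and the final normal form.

Answer: normal form = S^6(Z)  (in 7 steps)

Working:
  start: add(SZ, add(S^4(Z), SZ))
  step 1: S(add(Z, add(S^4(Z), SZ)))
  step 2: S(add(S^4(Z), SZ))
  step 3: S(S(add(SSSZ, SZ)))
  step 4: S(S(S(add(SSZ, SZ))))
  step 5: S(S(S(S(add(SZ, SZ)))))
  step 6: S(S(S(S(S(add(Z, SZ))))))
  step 7: S^6(Z)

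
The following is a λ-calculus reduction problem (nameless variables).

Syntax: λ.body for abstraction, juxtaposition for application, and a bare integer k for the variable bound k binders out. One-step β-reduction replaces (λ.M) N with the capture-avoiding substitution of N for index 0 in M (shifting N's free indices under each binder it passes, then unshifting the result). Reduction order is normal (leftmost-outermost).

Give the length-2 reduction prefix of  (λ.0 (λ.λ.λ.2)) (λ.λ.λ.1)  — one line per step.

Answer: after 2 steps: λ.λ.1

Derivation:
  start: (λ.0 (λ.λ.λ.2)) (λ.λ.λ.1)
  step 1: (λ.λ.λ.1) (λ.λ.λ.2)
  step 2: λ.λ.1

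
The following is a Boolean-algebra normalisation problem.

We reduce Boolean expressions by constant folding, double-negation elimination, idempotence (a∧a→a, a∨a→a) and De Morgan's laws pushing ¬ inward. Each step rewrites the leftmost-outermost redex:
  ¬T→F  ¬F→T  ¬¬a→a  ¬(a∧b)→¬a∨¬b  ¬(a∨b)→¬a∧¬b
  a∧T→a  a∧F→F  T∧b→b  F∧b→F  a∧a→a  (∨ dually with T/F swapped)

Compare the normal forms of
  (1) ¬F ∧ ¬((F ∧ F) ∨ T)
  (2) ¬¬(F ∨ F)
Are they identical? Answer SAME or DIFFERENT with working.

Answer: SAME — A ⇓ F, B ⇓ F

Reduction:
Term A:
  start: ¬F ∧ ¬((F ∧ F) ∨ T)
  step 1: T ∧ ¬((F ∧ F) ∨ T)
  step 2: ¬((F ∧ F) ∨ T)
  step 3: ¬(F ∧ F) ∧ ¬T
  step 4: (¬F ∨ ¬F) ∧ ¬T
  step 5: ¬F ∧ ¬T
  step 6: T ∧ ¬T
  step 7: ¬T
  step 8: F

Term B:
  start: ¬¬(F ∨ F)
  step 1: F ∨ F
  step 2: F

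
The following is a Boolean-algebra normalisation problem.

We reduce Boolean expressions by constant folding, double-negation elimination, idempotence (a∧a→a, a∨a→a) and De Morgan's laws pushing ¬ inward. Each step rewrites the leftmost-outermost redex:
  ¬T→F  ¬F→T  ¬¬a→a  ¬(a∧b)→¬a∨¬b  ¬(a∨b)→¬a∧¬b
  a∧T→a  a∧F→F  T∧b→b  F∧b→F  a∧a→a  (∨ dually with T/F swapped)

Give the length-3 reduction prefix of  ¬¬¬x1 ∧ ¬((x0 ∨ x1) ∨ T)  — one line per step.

Answer: after 3 steps: ¬x1 ∧ ((¬x0 ∧ ¬x1) ∧ ¬T)

Derivation:
  start: ¬¬¬x1 ∧ ¬((x0 ∨ x1) ∨ T)
  step 1: ¬x1 ∧ ¬((x0 ∨ x1) ∨ T)
  step 2: ¬x1 ∧ (¬(x0 ∨ x1) ∧ ¬T)
  step 3: ¬x1 ∧ ((¬x0 ∧ ¬x1) ∧ ¬T)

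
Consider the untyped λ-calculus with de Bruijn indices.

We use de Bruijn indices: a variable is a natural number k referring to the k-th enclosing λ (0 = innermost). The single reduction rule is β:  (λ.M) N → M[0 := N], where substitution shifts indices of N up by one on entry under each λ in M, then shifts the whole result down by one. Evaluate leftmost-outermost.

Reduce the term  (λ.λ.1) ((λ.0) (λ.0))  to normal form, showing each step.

Answer: normal form = λ.λ.0  (in 2 steps)

Derivation:
  start: (λ.λ.1) ((λ.0) (λ.0))
  →1  λ.(λ.0) (λ.0)
  →2  λ.λ.0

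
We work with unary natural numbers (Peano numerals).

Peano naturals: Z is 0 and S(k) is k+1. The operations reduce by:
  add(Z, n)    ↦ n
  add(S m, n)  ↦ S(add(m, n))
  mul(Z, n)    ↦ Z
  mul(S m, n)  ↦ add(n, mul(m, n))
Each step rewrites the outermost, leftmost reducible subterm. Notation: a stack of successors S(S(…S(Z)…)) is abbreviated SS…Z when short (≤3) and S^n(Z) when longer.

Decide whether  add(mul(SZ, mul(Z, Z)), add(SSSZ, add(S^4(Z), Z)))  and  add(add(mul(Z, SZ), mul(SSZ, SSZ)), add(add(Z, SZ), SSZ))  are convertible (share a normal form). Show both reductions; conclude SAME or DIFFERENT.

Answer: SAME — A ⇓ S^7(Z), B ⇓ S^7(Z)

Working:
Term A:
  start: add(mul(SZ, mul(Z, Z)), add(SSSZ, add(S^4(Z), Z)))
  [1] add(add(mul(Z, Z), mul(Z, mul(Z, Z))), add(SSSZ, add(S^4(Z), Z)))
  [2] add(add(Z, mul(Z, mul(Z, Z))), add(SSSZ, add(S^4(Z), Z)))
  [3] add(mul(Z, mul(Z, Z)), add(SSSZ, add(S^4(Z), Z)))
  [4] add(Z, add(SSSZ, add(S^4(Z), Z)))
  [5] add(SSSZ, add(S^4(Z), Z))
  [6] S(add(SSZ, add(S^4(Z), Z)))
  [7] S(S(add(SZ, add(S^4(Z), Z))))
  [8] S(S(S(add(Z, add(S^4(Z), Z)))))
  [9] S(S(S(add(S^4(Z), Z))))
  [10] S(S(S(S(add(SSSZ, Z)))))
  [11] S(S(S(S(S(add(SSZ, Z))))))
  [12] S(S(S(S(S(S(add(SZ, Z)))))))
  [13] S(S(S(S(S(S(S(add(Z, Z))))))))
  [14] S^7(Z)

Term B:
  start: add(add(mul(Z, SZ), mul(SSZ, SSZ)), add(add(Z, SZ), SSZ))
  [1] add(add(Z, mul(SSZ, SSZ)), add(add(Z, SZ), SSZ))
  [2] add(mul(SSZ, SSZ), add(add(Z, SZ), SSZ))
  [3] add(add(SSZ, mul(SZ, SSZ)), add(add(Z, SZ), SSZ))
  [4] add(S(add(SZ, mul(SZ, SSZ))), add(add(Z, SZ), SSZ))
  [5] S(add(add(SZ, mul(SZ, SSZ)), add(add(Z, SZ), SSZ)))
  [6] S(add(S(add(Z, mul(SZ, SSZ))), add(add(Z, SZ), SSZ)))
  [7] S(S(add(add(Z, mul(SZ, SSZ)), add(add(Z, SZ), SSZ))))
  [8] S(S(add(mul(SZ, SSZ), add(add(Z, SZ), SSZ))))
  [9] S(S(add(add(SSZ, mul(Z, SSZ)), add(add(Z, SZ), SSZ))))
  [10] S(S(add(S(add(SZ, mul(Z, SSZ))), add(add(Z, SZ), SSZ))))
  [11] S(S(S(add(add(SZ, mul(Z, SSZ)), add(add(Z, SZ), SSZ)))))
  [12] S(S(S(add(S(add(Z, mul(Z, SSZ))), add(add(Z, SZ), SSZ)))))
  [13] S(S(S(S(add(add(Z, mul(Z, SSZ)), add(add(Z, SZ), SSZ))))))
  [14] S(S(S(S(add(mul(Z, SSZ), add(add(Z, SZ), SSZ))))))
  [15] S(S(S(S(add(Z, add(add(Z, SZ), SSZ))))))
  [16] S(S(S(S(add(add(Z, SZ), SSZ)))))
  [17] S(S(S(S(add(SZ, SSZ)))))
  [18] S(S(S(S(S(add(Z, SSZ))))))
  [19] S^7(Z)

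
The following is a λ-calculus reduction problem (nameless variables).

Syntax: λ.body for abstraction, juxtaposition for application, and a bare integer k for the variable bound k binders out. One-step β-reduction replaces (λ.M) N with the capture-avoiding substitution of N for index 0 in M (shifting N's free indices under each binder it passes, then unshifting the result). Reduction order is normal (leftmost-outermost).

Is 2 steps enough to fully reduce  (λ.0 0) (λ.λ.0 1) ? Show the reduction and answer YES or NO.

  start: (λ.0 0) (λ.λ.0 1)
  [1] (λ.λ.0 1) (λ.λ.0 1)
  [2] λ.0 (λ.λ.0 1)

Answer: YES — reaches normal form λ.0 (λ.λ.0 1) in 2 ≤ 2 steps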